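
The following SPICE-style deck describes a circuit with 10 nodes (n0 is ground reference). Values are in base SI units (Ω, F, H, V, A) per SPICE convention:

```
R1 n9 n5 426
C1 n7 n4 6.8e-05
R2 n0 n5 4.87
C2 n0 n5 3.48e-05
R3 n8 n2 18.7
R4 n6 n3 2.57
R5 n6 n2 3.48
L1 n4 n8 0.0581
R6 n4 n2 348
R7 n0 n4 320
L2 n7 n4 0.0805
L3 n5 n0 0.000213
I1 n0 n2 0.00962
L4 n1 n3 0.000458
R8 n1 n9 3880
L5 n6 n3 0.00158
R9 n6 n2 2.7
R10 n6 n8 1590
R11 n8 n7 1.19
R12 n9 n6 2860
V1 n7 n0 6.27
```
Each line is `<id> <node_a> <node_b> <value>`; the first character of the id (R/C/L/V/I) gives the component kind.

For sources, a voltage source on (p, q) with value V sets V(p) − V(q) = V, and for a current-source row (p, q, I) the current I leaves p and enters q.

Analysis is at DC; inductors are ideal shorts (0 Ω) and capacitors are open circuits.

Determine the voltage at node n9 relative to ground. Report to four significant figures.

1.311 V

Element admittances at DC:
  Y(R1) = 0.002347 S between n9,n5
  Y(C1) = 0.000 S between n7,n4
  Y(R2) = 0.2053 S between n0,n5
  Y(C2) = 0.000 S between n0,n5
  Y(R3) = 0.05348 S between n8,n2
  Y(R4) = 0.3891 S between n6,n3
  Y(R5) = 0.2874 S between n6,n2
  L1: short n4↔n8 (DC inductor)
  Y(R6) = 0.002874 S between n4,n2
  Y(R7) = 0.003125 S between n0,n4
  L2: short n7↔n4 (DC inductor)
  L3: short n5↔n0 (DC inductor)
  I1: injects 0.00962 A into n2 (from n0)
  L4: short n1↔n3 (DC inductor)
  Y(R8) = 0.0002577 S between n1,n9
  L5: short n6↔n3 (DC inductor)
  Y(R9) = 0.3704 S between n6,n2
  Y(R10) = 0.0006289 S between n6,n8
  Y(R11) = 0.8403 S between n8,n7
  Y(R12) = 0.0003497 S between n9,n6
  V1: constraint V(n7)−V(n0) = 6.27
Assemble and solve the 15×15 MNA system:
  V(n1)=6.380  V(n2)=6.385  V(n3)=6.380  V(n4)=6.270  V(n5)=0.000  V(n6)=6.380  V(n7)=6.270  V(n8)=6.270  V(n9)=1.311
  i(L1)=-0.006211  i(L2)=0.01305  i(L3)=0.003079  i(L4)=-0.001306  i(L5)=0.001306  i(V1)=-0.01305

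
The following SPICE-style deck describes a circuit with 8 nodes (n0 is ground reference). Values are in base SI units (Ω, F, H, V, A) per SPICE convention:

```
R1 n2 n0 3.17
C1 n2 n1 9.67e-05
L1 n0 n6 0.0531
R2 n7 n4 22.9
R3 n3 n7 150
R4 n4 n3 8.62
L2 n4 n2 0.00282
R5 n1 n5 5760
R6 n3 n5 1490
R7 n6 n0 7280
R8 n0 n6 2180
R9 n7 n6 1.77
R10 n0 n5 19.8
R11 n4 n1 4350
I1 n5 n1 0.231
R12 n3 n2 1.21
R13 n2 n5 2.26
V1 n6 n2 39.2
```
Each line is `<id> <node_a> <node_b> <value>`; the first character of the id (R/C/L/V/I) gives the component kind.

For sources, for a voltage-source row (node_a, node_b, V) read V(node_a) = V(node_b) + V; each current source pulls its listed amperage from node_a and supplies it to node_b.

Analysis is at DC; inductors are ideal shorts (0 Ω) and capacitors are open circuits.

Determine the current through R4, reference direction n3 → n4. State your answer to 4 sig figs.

Apply KCL at each of the 7 non-ground nodes and solve the resulting linear system.
Node n1: branches {C1, R5, R11, I1} → V_1 = 534.9
Node n2: branches {R1, C1, L2, R12, R13, V1} → V_2 = -39.20
Node n3: branches {R3, R4, R6, R12} → V_3 = -38.94
Node n4: branches {R2, R4, L2, R11} → V_4 = -39.20
Node n5: branches {R5, R6, R10, I1, R13} → V_5 = -35.46
Node n6: branches {L1, R7, R8, R9, V1} → V_6 = 0.000
Node n7: branches {R2, R3, R9} → V_7 = -3.204
Source currents: i(L1)=-14.16, i(L2)=1.733, i(V1)=-15.97

0.02962 A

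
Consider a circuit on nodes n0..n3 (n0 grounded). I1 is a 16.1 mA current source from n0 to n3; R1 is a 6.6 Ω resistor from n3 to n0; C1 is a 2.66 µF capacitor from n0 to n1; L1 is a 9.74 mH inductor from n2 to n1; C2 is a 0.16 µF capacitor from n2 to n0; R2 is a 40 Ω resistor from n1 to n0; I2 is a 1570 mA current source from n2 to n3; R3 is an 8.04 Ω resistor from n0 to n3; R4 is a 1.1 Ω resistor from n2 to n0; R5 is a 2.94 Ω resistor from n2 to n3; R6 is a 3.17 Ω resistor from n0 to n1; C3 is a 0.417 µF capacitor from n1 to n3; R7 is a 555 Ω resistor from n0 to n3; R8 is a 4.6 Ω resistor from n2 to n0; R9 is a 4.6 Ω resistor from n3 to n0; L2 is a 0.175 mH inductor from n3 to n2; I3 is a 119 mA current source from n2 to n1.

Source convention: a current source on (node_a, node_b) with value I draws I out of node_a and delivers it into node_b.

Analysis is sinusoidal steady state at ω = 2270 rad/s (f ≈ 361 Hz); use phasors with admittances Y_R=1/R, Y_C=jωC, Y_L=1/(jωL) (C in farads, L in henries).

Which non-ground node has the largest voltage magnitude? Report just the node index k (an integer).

MNA unknowns: 3 node voltages V₁..V_3
I1: z[0]−=0.0161, z[3]+=0.0161
R1: Y=0.1515+0.000j on G[3,0]
C1: Y=0.000+0.006038j on G[0,1]
L1: Y=0.000-0.04523j on G[2,1]
C2: Y=0.000+0.0003632j on G[2,0]
R2: Y=0.02500+0.000j on G[1,0]
I2: z[2]−=1.57, z[3]+=1.57
R3: Y=0.1244+0.000j on G[0,3]
R4: Y=0.9091+0.000j on G[2,0]
R5: Y=0.3401+0.000j on G[2,3]
R6: Y=0.3155+0.000j on G[0,1]
C3: Y=0.000+0.0009466j on G[1,3]
R7: Y=0.001802+0.000j on G[0,3]
R8: Y=0.2174+0.000j on G[2,0]
R9: Y=0.2174+0.000j on G[3,0]
L2: Y=0.000-2.517j on G[3,2]
I3: z[2]−=0.119, z[1]+=0.119
solve → V1=0.3170+0.04976j, V2=-0.1054-0.1941j, V3=0.05471+0.4037j

3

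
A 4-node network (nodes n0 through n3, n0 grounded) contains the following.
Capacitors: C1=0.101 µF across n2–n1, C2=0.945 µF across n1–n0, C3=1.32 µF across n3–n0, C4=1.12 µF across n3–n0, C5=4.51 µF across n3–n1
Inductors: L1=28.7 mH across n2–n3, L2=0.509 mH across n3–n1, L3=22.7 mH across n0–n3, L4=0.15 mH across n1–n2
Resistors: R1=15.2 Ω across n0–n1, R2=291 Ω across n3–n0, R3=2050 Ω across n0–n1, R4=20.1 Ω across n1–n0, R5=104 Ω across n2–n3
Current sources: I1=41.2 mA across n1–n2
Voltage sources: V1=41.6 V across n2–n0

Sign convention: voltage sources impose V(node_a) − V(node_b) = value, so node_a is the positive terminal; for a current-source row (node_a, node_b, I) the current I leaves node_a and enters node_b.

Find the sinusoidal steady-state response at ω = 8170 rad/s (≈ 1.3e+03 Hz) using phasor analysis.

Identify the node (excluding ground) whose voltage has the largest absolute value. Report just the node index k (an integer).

MNA unknowns: 3 node voltages V₁..V_3 plus 1 source current (V1)
C1: Y=0.000+0.0008252j on G[2,1]
C2: Y=0.000+0.007721j on G[1,0]
C3: Y=0.000+0.01078j on G[3,0]
L1: Y=0.000-0.004265j on G[2,3]
L2: Y=0.000-0.2405j on G[3,1]
R1: Y=0.06579+0.000j on G[0,1]
R2: Y=0.003436+0.000j on G[3,0]
L3: Y=0.000-0.005392j on G[0,3]
R3: Y=0.0004878+0.000j on G[0,1]
R4: Y=0.04975+0.000j on G[1,0]
L4: Y=0.000-0.8160j on G[1,2]
I1: z[1]−=0.0412, z[2]+=0.0412
C4: Y=0.000+0.009150j on G[3,0]
C5: Y=0.000+0.03685j on G[3,1]
R5: Y=0.009615+0.000j on G[2,3]
V1: row V2−V0=41.6, i_V1 at 2,0
solve → V1=41.74-6.368j, V2=41.60+0.000j, V3=44.37-7.633j
aux → i_V1=-5.156-0.2023j

3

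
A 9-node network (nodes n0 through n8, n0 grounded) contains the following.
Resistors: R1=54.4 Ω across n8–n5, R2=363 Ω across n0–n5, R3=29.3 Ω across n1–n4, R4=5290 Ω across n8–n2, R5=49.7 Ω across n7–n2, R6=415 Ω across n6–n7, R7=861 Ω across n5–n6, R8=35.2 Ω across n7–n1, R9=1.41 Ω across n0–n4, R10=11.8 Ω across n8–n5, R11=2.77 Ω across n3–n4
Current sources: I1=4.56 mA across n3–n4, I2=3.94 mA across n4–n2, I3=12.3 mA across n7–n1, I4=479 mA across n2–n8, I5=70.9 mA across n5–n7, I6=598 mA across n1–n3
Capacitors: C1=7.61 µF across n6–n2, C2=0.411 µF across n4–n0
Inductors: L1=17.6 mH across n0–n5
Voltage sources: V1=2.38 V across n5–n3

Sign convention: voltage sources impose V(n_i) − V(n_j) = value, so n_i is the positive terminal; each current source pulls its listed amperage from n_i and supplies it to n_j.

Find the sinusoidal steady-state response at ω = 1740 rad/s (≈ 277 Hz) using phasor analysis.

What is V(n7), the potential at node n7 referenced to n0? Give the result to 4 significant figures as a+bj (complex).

-38.82+0.7117j V

MNA unknowns: 8 node voltages V₁..V_8 plus 1 source current (V1)
R1: Y=0.01838+0.000j on G[8,5]
R2: Y=0.002755+0.000j on G[0,5]
I1: z[3]−=0.00456, z[4]+=0.00456
R3: Y=0.03413+0.000j on G[1,4]
I2: z[4]−=0.00394, z[2]+=0.00394
R4: Y=0.0001890+0.000j on G[8,2]
I3: z[7]−=0.0123, z[1]+=0.0123
R5: Y=0.02012+0.000j on G[7,2]
C1: Y=0.000+0.01324j on G[6,2]
R6: Y=0.002410+0.000j on G[6,7]
I4: z[2]−=0.479, z[8]+=0.479
C2: Y=0.000+0.0007151j on G[4,0]
R7: Y=0.001161+0.000j on G[5,6]
R8: Y=0.02841+0.000j on G[7,1]
R9: Y=0.7092+0.000j on G[0,4]
I5: z[5]−=0.0709, z[7]+=0.0709
L1: Y=0.000-0.03265j on G[0,5]
I6: z[1]−=0.598, z[3]+=0.598
R10: Y=0.08475+0.000j on G[8,5]
R11: Y=0.3610+0.000j on G[3,4]
V1: row V5−V3=2.38, i_V1 at 5,3
solve → V1=-27.02+0.4423j, V2=-56.48+1.917j, V3=2.408+0.6252j, V4=-0.04717+0.2181j, V5=4.788+0.6252j, V6=-54.63-6.174j, V7=-38.82+0.7117j, V8=9.312+0.6276j
aux → i_V1=0.2930+0.1470j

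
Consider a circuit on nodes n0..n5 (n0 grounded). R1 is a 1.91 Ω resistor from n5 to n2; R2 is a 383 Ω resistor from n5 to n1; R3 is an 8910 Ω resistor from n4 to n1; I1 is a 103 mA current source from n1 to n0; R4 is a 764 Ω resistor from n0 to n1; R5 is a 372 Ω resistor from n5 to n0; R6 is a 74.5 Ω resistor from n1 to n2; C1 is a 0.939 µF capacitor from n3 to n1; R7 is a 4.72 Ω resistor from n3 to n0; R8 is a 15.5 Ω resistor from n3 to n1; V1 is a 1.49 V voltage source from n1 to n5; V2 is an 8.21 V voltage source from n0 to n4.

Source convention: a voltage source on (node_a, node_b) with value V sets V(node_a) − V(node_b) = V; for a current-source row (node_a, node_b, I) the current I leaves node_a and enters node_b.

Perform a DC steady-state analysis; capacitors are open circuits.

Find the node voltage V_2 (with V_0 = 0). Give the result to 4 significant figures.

-3.318 V

Apply KCL at each of the 5 non-ground nodes and solve the resulting linear system.
Node n1: branches {R2, R3, I1, R4, R6, C1, R8, V1} → V_1 = -1.865
Node n2: branches {R1, R6} → V_2 = -3.318
Node n3: branches {C1, R7, R8} → V_3 = -0.4354
Node n4: branches {R3, V2} → V_4 = -8.210
Node n5: branches {R1, R2, R5, V1} → V_5 = -3.355
Source currents: i(V1)=-0.03241, i(V2)=-0.0007121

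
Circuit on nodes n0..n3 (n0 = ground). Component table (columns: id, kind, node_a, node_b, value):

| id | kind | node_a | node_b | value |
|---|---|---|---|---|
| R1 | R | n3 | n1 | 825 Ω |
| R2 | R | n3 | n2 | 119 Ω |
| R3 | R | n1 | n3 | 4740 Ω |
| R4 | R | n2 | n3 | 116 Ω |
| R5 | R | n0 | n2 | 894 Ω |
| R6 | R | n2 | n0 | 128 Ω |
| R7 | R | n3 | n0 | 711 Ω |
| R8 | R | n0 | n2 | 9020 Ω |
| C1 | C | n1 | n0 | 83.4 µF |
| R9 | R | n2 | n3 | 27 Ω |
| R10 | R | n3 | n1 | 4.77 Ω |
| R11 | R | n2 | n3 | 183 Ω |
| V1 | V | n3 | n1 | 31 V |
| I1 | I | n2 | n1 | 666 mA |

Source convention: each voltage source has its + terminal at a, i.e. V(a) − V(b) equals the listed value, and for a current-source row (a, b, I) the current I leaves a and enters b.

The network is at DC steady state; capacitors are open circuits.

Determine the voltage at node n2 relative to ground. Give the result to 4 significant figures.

-1.476 V

Element admittances at DC:
  Y(R1) = 0.001212 S between n3,n1
  Y(R2) = 0.008403 S between n3,n2
  Y(R3) = 0.0002110 S between n1,n3
  Y(R4) = 0.008621 S between n2,n3
  Y(R5) = 0.001119 S between n0,n2
  Y(R6) = 0.007812 S between n2,n0
  Y(R7) = 0.001406 S between n3,n0
  Y(R8) = 0.0001109 S between n0,n2
  Y(C1) = 0.000 S between n1,n0
  Y(R9) = 0.03704 S between n2,n3
  Y(R10) = 0.2096 S between n3,n1
  Y(R11) = 0.005464 S between n2,n3
  V1: constraint V(n3)−V(n1) = 31
  I1: injects 0.666 A into n1 (from n2)
Assemble and solve the 4×4 MNA system:
  V(n1)=-21.51  V(n2)=-1.476  V(n3)=9.488
  i(V1)=-7.209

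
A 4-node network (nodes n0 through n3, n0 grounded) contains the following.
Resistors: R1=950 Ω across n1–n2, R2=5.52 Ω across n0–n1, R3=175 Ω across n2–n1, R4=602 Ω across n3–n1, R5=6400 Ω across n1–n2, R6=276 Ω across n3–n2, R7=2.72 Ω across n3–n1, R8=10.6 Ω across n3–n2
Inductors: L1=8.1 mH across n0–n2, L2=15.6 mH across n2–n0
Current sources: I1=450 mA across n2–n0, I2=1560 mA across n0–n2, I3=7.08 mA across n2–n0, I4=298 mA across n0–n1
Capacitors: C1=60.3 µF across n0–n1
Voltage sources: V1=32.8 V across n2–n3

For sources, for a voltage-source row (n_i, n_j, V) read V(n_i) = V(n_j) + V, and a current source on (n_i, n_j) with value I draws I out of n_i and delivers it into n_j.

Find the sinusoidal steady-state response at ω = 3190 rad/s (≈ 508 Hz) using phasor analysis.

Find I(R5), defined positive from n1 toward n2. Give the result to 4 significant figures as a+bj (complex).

Element admittances at ω=3190 rad/s:
  Y(R1) = 0.001053+0.000j S between n1,n2
  Y(L1) = 0.000-0.03870j S between n0,n2
  I1: injects 0.45 A into n0 (from n2)
  I2: injects 1.56 A into n2 (from n0)
  Y(R2) = 0.1812+0.000j S between n0,n1
  I3: injects 0.00708 A into n0 (from n2)
  Y(C1) = 0.000+0.1924j S between n0,n1
  Y(R3) = 0.005714+0.000j S between n2,n1
  Y(L2) = 0.000-0.02009j S between n2,n0
  Y(R4) = 0.001661+0.000j S between n3,n1
  I4: injects 0.298 A into n1 (from n0)
  Y(R5) = 0.0001563+0.000j S between n1,n2
  Y(R6) = 0.003623+0.000j S between n3,n2
  Y(R7) = 0.3676+0.000j S between n3,n1
  Y(R8) = 0.09434+0.000j S between n3,n2
  V1: constraint V(n2)−V(n3) = 32.8
Assemble and solve the 4×4 MNA system:
  V(n1)=8.803+4.355j  V(n2)=42.22+10.95j  V(n3)=9.419+10.95j
  i(V1)=-2.986+2.437j

-0.005221-0.001031j A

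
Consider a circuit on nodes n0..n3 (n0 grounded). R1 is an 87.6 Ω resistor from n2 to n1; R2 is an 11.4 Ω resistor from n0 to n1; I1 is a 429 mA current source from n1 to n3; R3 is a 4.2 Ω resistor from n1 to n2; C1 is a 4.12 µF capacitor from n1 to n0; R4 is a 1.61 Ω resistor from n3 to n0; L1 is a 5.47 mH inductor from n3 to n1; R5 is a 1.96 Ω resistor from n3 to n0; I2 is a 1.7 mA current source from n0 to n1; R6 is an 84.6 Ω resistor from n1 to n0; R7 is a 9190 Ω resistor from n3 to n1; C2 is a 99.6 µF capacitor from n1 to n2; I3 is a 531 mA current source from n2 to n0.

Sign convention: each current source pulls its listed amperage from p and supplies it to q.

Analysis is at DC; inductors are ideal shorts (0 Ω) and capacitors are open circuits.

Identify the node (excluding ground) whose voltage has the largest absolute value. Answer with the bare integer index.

2

Apply KCL at each of the 3 non-ground nodes and solve the resulting linear system.
Node n1: branches {R1, R2, I1, R3, C1, L1, I2, R6, R7, C2} → V_1 = -0.4300
Node n2: branches {R1, R3, C2, I3} → V_2 = -2.558
Node n3: branches {I1, R4, L1, R5, R7} → V_3 = -0.4300
Source currents: i(L1)=0.9155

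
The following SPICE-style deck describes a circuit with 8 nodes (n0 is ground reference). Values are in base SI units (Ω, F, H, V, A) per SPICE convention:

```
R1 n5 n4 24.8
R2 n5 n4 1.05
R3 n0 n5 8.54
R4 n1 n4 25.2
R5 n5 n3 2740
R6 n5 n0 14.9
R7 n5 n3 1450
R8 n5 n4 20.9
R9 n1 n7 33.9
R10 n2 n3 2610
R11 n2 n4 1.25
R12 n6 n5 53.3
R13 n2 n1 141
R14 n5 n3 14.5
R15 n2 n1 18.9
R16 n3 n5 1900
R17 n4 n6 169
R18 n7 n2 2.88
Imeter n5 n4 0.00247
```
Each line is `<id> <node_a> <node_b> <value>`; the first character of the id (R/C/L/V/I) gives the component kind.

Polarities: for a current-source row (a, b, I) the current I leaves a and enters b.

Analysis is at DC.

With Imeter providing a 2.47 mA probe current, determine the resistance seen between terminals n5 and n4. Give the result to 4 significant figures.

R_eq = 0.9565 Ω

Element admittances at DC:
  Y(R1) = 0.04032 S between n5,n4
  Y(R2) = 0.9524 S between n5,n4
  Y(R3) = 0.1171 S between n0,n5
  Y(R4) = 0.03968 S between n1,n4
  Y(R5) = 0.0003650 S between n5,n3
  Y(R6) = 0.06711 S between n5,n0
  Y(R7) = 0.0006897 S between n5,n3
  Y(R8) = 0.04785 S between n5,n4
  Y(R9) = 0.02950 S between n1,n7
  Y(R10) = 0.0003831 S between n2,n3
  Y(R11) = 0.8000 S between n2,n4
  Y(R12) = 0.01876 S between n6,n5
  Y(R13) = 0.007092 S between n2,n1
  Y(R14) = 0.06897 S between n5,n3
  Y(R15) = 0.05291 S between n2,n1
  Y(R16) = 0.0005263 S between n3,n5
  Y(R17) = 0.005917 S between n4,n6
  Y(R18) = 0.3472 S between n7,n2
  Imeter: injects 0.00247 A into n4 (from n5)
Assemble and solve the 7×7 MNA system:
  V(n1)=0.002362  V(n2)=0.002362  V(n3)=1.276e-05  V(n4)=0.002363  V(n5)=0.000  V(n6)=0.0005665  V(n7)=0.002362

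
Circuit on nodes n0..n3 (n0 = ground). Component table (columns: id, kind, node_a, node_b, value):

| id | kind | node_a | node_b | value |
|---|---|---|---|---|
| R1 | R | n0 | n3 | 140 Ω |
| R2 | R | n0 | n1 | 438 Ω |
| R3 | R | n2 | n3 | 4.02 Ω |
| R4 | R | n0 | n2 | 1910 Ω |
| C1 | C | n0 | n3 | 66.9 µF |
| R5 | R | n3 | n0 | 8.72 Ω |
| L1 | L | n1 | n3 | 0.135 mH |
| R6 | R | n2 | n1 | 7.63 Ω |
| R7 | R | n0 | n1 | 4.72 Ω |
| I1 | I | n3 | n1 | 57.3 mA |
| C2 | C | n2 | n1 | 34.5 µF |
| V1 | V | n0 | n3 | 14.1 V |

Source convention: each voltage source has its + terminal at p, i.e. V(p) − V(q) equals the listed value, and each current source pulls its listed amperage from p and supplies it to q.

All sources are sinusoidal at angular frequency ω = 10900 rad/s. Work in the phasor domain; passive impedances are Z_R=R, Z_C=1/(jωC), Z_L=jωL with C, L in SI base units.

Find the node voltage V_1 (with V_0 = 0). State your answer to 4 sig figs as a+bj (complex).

Apply KCL at each of the 3 non-ground nodes and solve the resulting linear system.
Node n1: branches {R2, L1, R6, R7, I1, C2} → V_1 = -11.77+3.669j
Node n2: branches {R3, R4, R6, C2} → V_2 = -13.73+3.207j
Node n3: branches {R1, R3, C1, R5, L1, I1, V1} → V_3 = -14.10+0.000j
Source currents: i(V1)=-4.245-9.495j

-11.77+3.669j V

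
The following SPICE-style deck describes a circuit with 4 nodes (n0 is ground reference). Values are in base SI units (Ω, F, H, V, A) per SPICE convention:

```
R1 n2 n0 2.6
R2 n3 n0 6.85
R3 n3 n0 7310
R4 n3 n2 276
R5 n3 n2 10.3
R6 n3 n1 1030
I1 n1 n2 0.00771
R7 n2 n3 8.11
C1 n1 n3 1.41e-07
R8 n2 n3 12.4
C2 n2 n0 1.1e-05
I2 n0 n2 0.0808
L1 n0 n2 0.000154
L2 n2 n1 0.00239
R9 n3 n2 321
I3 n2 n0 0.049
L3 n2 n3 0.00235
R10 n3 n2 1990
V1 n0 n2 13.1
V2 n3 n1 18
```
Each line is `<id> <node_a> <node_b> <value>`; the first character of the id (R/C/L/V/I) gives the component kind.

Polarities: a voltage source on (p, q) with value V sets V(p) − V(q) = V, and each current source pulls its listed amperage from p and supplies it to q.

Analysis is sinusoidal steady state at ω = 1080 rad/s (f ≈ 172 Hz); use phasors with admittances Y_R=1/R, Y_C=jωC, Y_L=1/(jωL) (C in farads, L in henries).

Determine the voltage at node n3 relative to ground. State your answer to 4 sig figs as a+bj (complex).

-5.371-2.055j V

Element admittances at ω=1080 rad/s:
  Y(R1) = 0.3846+0.000j S between n2,n0
  Y(R2) = 0.1460+0.000j S between n3,n0
  Y(R3) = 0.0001368+0.000j S between n3,n0
  Y(R4) = 0.003623+0.000j S between n3,n2
  Y(R5) = 0.09709+0.000j S between n3,n2
  Y(R6) = 0.0009709+0.000j S between n3,n1
  I1: injects 0.00771 A into n2 (from n1)
  Y(R7) = 0.1233+0.000j S between n2,n3
  Y(C1) = 0.000+0.0001523j S between n1,n3
  Y(R8) = 0.08065+0.000j S between n2,n3
  Y(C2) = 0.000+0.01188j S between n2,n0
  I2: injects 0.0808 A into n2 (from n0)
  Y(L1) = 0.000-6.013j S between n0,n2
  Y(L2) = 0.000-0.3874j S between n2,n1
  Y(R9) = 0.003115+0.000j S between n3,n2
  I3: injects 0.049 A into n0 (from n2)
  Y(L3) = 0.000-0.3940j S between n2,n3
  Y(R10) = 0.0005025+0.000j S between n3,n2
  V1: constraint V(n0)−V(n2) = 13.1
  V2: constraint V(n3)−V(n1) = 18
Assemble and solve the 5×5 MNA system:
  V(n1)=-23.37-2.055j  V(n2)=-13.10+0.000j  V(n3)=-5.371-2.055j
  i(V1)=-5.855+78.31j  i(V2)=-0.8058+3.976j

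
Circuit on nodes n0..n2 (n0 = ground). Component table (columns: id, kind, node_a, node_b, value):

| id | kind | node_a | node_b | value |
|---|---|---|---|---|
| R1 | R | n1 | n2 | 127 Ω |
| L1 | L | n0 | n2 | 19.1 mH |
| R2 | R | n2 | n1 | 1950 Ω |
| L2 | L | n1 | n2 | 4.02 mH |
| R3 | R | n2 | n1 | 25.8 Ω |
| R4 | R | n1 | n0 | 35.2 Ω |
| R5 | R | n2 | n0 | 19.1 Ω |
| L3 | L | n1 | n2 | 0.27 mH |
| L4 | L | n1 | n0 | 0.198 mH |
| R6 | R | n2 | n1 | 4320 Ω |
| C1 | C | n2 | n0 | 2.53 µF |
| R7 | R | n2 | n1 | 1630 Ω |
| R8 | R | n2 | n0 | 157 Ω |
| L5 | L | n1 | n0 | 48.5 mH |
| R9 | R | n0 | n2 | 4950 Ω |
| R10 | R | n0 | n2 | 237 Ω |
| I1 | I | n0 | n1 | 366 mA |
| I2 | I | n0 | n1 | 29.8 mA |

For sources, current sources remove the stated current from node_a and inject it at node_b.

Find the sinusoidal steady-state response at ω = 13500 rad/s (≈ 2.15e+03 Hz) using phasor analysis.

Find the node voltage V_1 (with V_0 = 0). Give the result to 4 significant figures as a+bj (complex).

Apply KCL at each of the 2 non-ground nodes and solve the resulting linear system.
Node n1: branches {R1, R2, L2, R3, R4, L3, L4, R6, R7, L5, I1, I2} → V_1 = 0.2821+1.020j
Node n2: branches {R1, L1, R2, L2, R3, R5, L3, R6, C1, R7, R8, R9, R10} → V_2 = 0.5356+0.9623j

0.2821+1.020j V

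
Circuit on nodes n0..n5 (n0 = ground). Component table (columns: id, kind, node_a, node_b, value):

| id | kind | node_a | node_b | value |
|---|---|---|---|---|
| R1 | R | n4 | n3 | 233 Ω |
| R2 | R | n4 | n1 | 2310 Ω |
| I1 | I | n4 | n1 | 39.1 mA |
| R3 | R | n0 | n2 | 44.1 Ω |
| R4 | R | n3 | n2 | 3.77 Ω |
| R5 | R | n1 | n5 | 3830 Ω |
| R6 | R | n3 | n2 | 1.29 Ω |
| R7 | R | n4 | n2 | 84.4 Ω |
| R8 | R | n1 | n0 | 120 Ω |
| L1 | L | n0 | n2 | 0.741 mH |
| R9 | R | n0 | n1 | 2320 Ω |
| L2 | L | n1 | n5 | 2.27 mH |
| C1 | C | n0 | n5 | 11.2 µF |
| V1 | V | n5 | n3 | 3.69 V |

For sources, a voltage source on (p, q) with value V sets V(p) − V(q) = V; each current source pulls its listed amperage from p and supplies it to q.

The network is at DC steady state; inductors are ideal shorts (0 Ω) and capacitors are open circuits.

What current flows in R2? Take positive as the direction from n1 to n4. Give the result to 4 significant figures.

0.002575 A

MNA unknowns: 5 node voltages V₁..V_5 plus 3 source currents (L1, L2, V1)
R1: Y=0.004292 on G[4,3]
R2: Y=0.0004329 on G[4,1]
I1: z[4]−=0.0391, z[1]+=0.0391
R3: Y=0.02268 on G[0,2]
R4: Y=0.2653 on G[3,2]
R5: Y=0.0002611 on G[1,5]
R6: Y=0.7752 on G[3,2]
R7: Y=0.01185 on G[4,2]
R8: Y=0.008333 on G[1,0]
L1: row V0−V2=0, i_L1 at 0,2
R9: Y=0.0004310 on G[0,1]
L2: row V1−V5=0, i_L2 at 1,5
C1: Y=0.000 on G[0,5]
V1: row V5−V3=3.69, i_V1 at 5,3
solve → V1=3.685, V2=0.000, V3=-0.005253, V4=-2.264, V5=3.685
aux → i_L1=0.03229, i_L2=0.004230, i_V1=0.004230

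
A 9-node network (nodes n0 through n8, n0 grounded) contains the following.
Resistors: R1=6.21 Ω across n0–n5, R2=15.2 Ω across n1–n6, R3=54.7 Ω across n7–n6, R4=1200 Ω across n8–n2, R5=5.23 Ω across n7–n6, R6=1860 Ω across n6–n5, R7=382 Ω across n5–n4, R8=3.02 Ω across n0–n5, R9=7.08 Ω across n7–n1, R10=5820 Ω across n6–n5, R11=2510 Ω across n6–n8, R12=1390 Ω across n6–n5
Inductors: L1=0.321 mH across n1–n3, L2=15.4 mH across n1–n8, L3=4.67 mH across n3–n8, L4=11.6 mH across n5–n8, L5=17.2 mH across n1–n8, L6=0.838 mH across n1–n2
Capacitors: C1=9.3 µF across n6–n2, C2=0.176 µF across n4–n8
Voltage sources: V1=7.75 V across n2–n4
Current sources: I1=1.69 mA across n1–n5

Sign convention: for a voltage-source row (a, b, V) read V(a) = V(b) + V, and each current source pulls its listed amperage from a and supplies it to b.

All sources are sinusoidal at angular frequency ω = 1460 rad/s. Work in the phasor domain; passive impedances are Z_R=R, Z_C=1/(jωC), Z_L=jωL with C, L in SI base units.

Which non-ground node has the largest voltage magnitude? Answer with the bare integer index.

4

Element admittances at ω=1460 rad/s:
  Y(R1) = 0.1610+0.000j S between n0,n5
  Y(R2) = 0.06579+0.000j S between n1,n6
  Y(R3) = 0.01828+0.000j S between n7,n6
  Y(R4) = 0.0008333+0.000j S between n8,n2
  Y(L1) = 0.000-2.134j S between n1,n3
  Y(L2) = 0.000-0.04448j S between n1,n8
  Y(R5) = 0.1912+0.000j S between n7,n6
  Y(L3) = 0.000-0.1467j S between n3,n8
  Y(R6) = 0.0005376+0.000j S between n6,n5
  Y(R7) = 0.002618+0.000j S between n5,n4
  Y(L4) = 0.000-0.05905j S between n5,n8
  Y(L5) = 0.000-0.03982j S between n1,n8
  Y(R8) = 0.3311+0.000j S between n0,n5
  Y(C1) = 0.000+0.01358j S between n6,n2
  Y(R9) = 0.1412+0.000j S between n7,n1
  Y(C2) = 0.000+0.0002570j S between n4,n8
  Y(R10) = 0.0001718+0.000j S between n6,n5
  Y(R11) = 0.0003984+0.000j S between n6,n8
  Y(R12) = 0.0007194+0.000j S between n6,n5
  Y(L6) = 0.000-0.8173j S between n1,n2
  V1: constraint V(n2)−V(n4) = 7.75
  I1: injects 0.00169 A into n5 (from n1)
Assemble and solve the 9×9 MNA system:
  V(n1)=0.02731+0.3968j  V(n2)=0.02637+0.4221j  V(n3)=0.02737+0.3915j  V(n4)=-7.724+0.4221j  V(n5)=0.000+0.000j  V(n6)=0.02446+0.3931j  V(n7)=0.02561+0.3946j  V(n8)=0.02823+0.3132j
  i(V1)=-0.02025-0.0008870j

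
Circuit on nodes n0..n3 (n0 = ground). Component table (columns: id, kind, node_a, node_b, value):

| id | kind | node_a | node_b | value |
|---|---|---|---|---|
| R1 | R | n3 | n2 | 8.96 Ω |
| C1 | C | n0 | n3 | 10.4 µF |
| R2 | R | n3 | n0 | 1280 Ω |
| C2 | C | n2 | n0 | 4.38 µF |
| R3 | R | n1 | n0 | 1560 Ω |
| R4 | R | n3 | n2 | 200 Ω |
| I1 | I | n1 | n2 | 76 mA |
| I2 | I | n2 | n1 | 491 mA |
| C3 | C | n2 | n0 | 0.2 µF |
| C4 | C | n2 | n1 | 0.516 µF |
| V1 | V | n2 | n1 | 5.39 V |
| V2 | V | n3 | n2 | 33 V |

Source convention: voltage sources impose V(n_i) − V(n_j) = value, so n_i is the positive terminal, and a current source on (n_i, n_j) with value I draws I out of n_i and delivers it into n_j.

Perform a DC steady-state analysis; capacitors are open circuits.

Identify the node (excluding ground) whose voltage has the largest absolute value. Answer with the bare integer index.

Apply KCL at each of the 3 non-ground nodes and solve the resulting linear system.
Node n1: branches {R3, I1, I2, C4, V1} → V_1 = -21.09
Node n2: branches {R1, C2, R4, I1, I2, C3, C4, V1, V2} → V_2 = -15.70
Node n3: branches {R1, C1, R2, R4, V2} → V_3 = 17.30
Source currents: i(V1)=-0.4285, i(V2)=-3.862

1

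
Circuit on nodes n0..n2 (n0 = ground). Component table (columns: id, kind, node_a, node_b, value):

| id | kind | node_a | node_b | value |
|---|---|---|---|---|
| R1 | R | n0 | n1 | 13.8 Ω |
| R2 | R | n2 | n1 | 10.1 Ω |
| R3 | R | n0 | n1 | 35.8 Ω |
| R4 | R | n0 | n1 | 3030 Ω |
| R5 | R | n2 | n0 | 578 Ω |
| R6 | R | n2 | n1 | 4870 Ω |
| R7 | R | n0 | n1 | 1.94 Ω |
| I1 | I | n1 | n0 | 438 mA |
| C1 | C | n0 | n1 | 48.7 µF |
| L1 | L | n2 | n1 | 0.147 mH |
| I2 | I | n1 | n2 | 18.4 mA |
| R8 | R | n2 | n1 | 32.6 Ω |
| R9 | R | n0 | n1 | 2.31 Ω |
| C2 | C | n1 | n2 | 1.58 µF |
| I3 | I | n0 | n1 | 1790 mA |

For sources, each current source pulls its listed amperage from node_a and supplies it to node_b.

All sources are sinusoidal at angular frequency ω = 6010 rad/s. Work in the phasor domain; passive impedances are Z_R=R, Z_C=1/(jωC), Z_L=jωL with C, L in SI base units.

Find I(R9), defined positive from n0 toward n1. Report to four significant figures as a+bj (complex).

-0.5169+0.1440j A

MNA unknowns: 2 node voltages V₁..V_2
R1: Y=0.07246+0.000j on G[0,1]
R2: Y=0.09901+0.000j on G[2,1]
R3: Y=0.02793+0.000j on G[0,1]
R4: Y=0.0003300+0.000j on G[0,1]
R5: Y=0.001730+0.000j on G[2,0]
R6: Y=0.0002053+0.000j on G[2,1]
R7: Y=0.5155+0.000j on G[0,1]
I1: z[1]−=0.438, z[0]+=0.438
C1: Y=0.000+0.2927j on G[0,1]
L1: Y=0.000-1.132j on G[2,1]
I2: z[1]−=0.0184, z[2]+=0.0184
R8: Y=0.03067+0.000j on G[2,1]
R9: Y=0.4329+0.000j on G[0,1]
C2: Y=0.000+0.009496j on G[1,2]
I3: z[0]−=1.79, z[1]+=1.79
solve → V1=1.194-0.3326j, V2=1.195-0.3182j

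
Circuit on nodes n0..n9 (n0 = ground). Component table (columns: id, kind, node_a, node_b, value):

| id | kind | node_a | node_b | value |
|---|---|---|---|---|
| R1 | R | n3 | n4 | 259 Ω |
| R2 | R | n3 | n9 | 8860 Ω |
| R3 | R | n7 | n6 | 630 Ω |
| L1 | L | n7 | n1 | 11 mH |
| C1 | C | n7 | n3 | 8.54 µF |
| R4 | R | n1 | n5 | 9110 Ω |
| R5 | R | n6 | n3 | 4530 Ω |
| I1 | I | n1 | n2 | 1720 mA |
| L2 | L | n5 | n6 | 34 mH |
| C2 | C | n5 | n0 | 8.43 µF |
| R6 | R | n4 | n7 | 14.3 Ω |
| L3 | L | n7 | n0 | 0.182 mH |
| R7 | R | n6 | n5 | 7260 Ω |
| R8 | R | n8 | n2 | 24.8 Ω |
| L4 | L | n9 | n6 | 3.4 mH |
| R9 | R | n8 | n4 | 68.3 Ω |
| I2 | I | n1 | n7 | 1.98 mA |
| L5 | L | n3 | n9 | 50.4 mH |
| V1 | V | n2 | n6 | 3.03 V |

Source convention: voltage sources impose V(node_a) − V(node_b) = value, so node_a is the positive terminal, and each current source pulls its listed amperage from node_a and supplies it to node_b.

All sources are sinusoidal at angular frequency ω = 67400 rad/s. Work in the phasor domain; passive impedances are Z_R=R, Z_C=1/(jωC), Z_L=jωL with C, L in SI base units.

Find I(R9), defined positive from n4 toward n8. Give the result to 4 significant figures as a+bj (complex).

Apply KCL at each of the 9 non-ground nodes and solve the resulting linear system.
Node n1: branches {L1, R4, I1, I2} → V_1 = -105.7-1268j
Node n2: branches {I1, R8, V1} → V_2 = 148.1+8.987j
Node n3: branches {R1, R2, C1, R5, L5} → V_3 = -2.528-0.3674j
Node n4: branches {R1, R6, R9} → V_4 = 16.66+0.9993j
Node n5: branches {R4, L2, C2, R7} → V_5 = -0.3545-0.02183j
Node n6: branches {R3, R5, L2, R7, L4, V1} → V_6 = 145.1+8.987j
Node n7: branches {R3, L1, C1, R6, L3, I2} → V_7 = -2.471-0.1521j
Node n8: branches {R8, R9} → V_8 = 113.1+6.859j
Node n9: branches {R2, L4, L5} → V_9 = 135.9+5.042j
Source currents: i(V1)=0.3080-0.08579j

-1.412-0.08579j A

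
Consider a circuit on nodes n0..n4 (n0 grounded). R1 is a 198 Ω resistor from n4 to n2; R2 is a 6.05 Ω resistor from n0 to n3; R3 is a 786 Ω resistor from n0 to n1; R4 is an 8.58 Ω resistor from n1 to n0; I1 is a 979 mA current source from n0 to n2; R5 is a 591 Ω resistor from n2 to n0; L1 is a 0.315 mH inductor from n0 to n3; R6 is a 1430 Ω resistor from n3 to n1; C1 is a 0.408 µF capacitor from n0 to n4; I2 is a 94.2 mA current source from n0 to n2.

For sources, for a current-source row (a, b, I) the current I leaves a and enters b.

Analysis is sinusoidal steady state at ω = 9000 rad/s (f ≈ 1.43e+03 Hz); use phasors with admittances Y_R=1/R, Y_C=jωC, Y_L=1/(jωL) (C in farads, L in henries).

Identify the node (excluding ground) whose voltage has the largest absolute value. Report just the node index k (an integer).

Apply KCL at each of the 4 non-ground nodes and solve the resulting linear system.
Node n1: branches {R3, R4, R6} → V_1 = 0.000+0.000j
Node n2: branches {R1, I1, R5, I2} → V_2 = 209.7-146.5j
Node n3: branches {R2, L1, R6} → V_3 = 0.000+0.000j
Node n4: branches {R1, C1} → V_4 = 67.52-195.6j

2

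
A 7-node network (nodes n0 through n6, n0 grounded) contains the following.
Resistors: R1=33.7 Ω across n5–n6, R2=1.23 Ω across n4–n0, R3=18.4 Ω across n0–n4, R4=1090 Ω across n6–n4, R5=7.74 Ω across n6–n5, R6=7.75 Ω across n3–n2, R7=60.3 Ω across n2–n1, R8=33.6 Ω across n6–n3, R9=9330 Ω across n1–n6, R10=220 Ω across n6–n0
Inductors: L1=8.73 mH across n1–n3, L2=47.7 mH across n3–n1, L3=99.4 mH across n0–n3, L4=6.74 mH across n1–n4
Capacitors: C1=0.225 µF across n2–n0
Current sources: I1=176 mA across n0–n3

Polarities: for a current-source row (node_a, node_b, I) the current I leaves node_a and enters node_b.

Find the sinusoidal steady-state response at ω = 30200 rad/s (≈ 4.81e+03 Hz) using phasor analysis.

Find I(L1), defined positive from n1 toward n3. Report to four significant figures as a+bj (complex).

0.02501+0.005900j A

MNA unknowns: 6 node voltages V₁..V_6
R1: Y=0.02967+0.000j on G[5,6]
L1: Y=0.000-0.003793j on G[1,3]
R2: Y=0.8130+0.000j on G[4,0]
R3: Y=0.05435+0.000j on G[0,4]
R4: Y=0.0009174+0.000j on G[6,4]
R5: Y=0.1292+0.000j on G[6,5]
R6: Y=0.1290+0.000j on G[3,2]
R7: Y=0.01658+0.000j on G[2,1]
R8: Y=0.02976+0.000j on G[6,3]
L2: Y=0.000-0.0006942j on G[3,1]
L3: Y=0.000-0.0003331j on G[0,3]
R9: Y=0.0001072+0.000j on G[1,6]
L4: Y=0.000-0.004913j on G[1,4]
C1: Y=0.000+0.006795j on G[2,0]
R10: Y=0.004545+0.000j on G[6,0]
I1: z[0]−=0.176, z[3]+=0.176
solve → V1=25.40-3.195j, V2=26.30-10.26j, V3=26.96-9.788j, V4=0.006860-0.1524j, V5=22.78-8.258j, V6=22.78-8.258j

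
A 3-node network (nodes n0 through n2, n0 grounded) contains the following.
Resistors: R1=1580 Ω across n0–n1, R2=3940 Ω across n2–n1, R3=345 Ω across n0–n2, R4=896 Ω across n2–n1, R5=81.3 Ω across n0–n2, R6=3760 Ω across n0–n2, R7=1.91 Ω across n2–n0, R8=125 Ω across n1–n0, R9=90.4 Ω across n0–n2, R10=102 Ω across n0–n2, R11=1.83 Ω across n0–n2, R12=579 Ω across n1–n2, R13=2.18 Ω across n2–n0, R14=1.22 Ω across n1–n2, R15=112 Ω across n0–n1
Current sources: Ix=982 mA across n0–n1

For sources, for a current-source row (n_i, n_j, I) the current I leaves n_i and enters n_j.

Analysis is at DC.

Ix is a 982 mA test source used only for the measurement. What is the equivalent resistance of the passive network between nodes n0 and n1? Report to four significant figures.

Apply KCL at each of the 2 non-ground nodes and solve the resulting linear system.
Node n1: branches {R1, R2, R4, R8, R12, R14, R15, Ix} → V_1 = 1.764
Node n2: branches {R2, R3, R4, R5, R6, R7, R9, R10, R11, R12, R13, R14} → V_2 = 0.6077

R_eq = 1.796 Ω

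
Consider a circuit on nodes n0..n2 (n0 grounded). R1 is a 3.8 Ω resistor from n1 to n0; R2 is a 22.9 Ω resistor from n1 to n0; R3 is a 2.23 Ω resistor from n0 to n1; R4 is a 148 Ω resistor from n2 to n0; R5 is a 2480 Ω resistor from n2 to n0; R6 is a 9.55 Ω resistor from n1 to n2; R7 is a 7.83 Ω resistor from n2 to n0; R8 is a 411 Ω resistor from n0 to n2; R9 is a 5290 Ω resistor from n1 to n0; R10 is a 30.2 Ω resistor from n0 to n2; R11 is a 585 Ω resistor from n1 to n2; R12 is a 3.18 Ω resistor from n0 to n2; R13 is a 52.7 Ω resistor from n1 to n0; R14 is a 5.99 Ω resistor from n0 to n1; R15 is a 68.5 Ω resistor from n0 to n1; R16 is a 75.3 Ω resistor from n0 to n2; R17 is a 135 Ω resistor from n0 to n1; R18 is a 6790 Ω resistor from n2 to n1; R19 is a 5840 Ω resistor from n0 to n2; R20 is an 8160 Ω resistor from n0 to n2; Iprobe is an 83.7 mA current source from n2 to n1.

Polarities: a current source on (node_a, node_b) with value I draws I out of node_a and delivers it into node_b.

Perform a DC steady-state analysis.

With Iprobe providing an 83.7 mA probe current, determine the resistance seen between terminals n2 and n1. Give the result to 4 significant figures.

Apply KCL at each of the 2 non-ground nodes and solve the resulting linear system.
Node n1: branches {R1, R2, R3, R6, R9, R11, R13, R14, R15, R17, R18, Iprobe} → V_1 = 0.06560
Node n2: branches {R4, R5, R6, R7, R8, R10, R11, R12, R16, R18, R19, R20, Iprobe} → V_2 = -0.1268

R_eq = 2.299 Ω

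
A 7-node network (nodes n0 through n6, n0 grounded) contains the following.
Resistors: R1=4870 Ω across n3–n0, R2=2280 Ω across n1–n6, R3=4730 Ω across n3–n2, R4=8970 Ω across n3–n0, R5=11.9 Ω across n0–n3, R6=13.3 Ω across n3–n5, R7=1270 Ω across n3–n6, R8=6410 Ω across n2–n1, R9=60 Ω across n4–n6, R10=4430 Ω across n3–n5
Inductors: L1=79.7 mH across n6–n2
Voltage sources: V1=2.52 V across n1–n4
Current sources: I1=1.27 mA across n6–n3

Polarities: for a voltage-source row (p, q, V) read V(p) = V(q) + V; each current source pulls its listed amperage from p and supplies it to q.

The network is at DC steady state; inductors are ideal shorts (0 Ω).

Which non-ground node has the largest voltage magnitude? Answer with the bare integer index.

Apply KCL at each of the 6 non-ground nodes and solve the resulting linear system.
Node n1: branches {R2, R8, V1} → V_1 = 1.162
Node n2: branches {R3, R8, L1} → V_2 = -1.272
Node n3: branches {R1, R3, R4, R5, R6, R7, R10, I1} → V_3 = 0.000
Node n4: branches {R9, V1} → V_4 = -1.358
Node n5: branches {R6, R10} → V_5 = 0.000
Node n6: branches {R2, R7, R9, L1, I1} → V_6 = -1.272
Source currents: i(L1)=-0.0006484, i(V1)=-0.001447

4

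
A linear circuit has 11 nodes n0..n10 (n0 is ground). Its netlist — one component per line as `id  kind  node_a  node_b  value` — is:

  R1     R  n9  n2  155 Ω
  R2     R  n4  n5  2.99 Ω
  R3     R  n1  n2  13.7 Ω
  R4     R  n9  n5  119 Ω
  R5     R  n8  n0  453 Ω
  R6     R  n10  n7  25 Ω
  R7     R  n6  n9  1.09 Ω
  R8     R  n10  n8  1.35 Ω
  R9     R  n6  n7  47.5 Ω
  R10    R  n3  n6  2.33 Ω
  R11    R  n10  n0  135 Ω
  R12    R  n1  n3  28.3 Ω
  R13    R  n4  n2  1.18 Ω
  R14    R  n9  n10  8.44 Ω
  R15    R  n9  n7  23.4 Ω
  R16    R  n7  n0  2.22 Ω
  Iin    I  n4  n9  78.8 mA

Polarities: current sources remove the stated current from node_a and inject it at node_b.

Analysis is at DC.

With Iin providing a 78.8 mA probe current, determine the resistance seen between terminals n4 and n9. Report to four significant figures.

Element admittances at DC:
  Y(R1) = 0.006452 S between n9,n2
  Y(R2) = 0.3344 S between n4,n5
  Y(R3) = 0.07299 S between n1,n2
  Y(R4) = 0.008403 S between n9,n5
  Y(R5) = 0.002208 S between n8,n0
  Y(R6) = 0.04000 S between n10,n7
  Y(R7) = 0.9174 S between n6,n9
  Y(R8) = 0.7407 S between n10,n8
  Y(R9) = 0.02105 S between n6,n7
  Y(R10) = 0.4292 S between n3,n6
  Y(R11) = 0.007407 S between n10,n0
  Y(R12) = 0.03534 S between n1,n3
  Y(R13) = 0.8475 S between n4,n2
  Y(R14) = 0.1185 S between n9,n10
  Y(R15) = 0.04274 S between n9,n7
  Y(R16) = 0.4505 S between n7,n0
  Iin: injects 0.0788 A into n9 (from n4)
Assemble and solve the 10×10 MNA system:
  V(n1)=-1.478  V(n2)=-2.122  V(n3)=-0.1492  V(n4)=-2.194  V(n5)=-2.140  V(n6)=-0.03972  V(n7)=-0.0001582  V(n8)=0.007394  V(n9)=0.01057  V(n10)=0.007416

R_eq = 27.97 Ω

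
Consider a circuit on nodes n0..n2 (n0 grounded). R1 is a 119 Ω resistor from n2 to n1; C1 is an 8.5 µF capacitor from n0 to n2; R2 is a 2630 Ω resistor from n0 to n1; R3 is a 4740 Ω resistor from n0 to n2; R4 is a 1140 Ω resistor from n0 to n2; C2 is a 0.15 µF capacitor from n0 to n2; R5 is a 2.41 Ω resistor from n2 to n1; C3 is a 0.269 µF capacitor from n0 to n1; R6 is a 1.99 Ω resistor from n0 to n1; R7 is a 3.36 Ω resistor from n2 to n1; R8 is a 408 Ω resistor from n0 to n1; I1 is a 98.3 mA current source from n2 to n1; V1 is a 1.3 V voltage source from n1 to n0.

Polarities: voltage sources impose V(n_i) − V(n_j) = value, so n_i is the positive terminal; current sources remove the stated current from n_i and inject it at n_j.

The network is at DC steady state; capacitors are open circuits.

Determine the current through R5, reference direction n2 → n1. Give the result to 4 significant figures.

MNA unknowns: 2 node voltages V₁..V_2 plus 1 source current (V1)
R1: Y=0.008403 on G[2,1]
C1: Y=0.000 on G[0,2]
R2: Y=0.0003802 on G[0,1]
R3: Y=0.0002110 on G[0,2]
R4: Y=0.0008772 on G[0,2]
C2: Y=0.000 on G[0,2]
R5: Y=0.4149 on G[2,1]
C3: Y=0.000 on G[0,1]
R6: Y=0.5025 on G[0,1]
R7: Y=0.2976 on G[2,1]
R8: Y=0.002451 on G[0,1]
I1: z[2]−=0.0983, z[1]+=0.0983
V1: row V1−V0=1.3, i_V1 at 1,0
solve → V1=1.300, V2=1.162
aux → i_V1=-0.6582

-0.05730 A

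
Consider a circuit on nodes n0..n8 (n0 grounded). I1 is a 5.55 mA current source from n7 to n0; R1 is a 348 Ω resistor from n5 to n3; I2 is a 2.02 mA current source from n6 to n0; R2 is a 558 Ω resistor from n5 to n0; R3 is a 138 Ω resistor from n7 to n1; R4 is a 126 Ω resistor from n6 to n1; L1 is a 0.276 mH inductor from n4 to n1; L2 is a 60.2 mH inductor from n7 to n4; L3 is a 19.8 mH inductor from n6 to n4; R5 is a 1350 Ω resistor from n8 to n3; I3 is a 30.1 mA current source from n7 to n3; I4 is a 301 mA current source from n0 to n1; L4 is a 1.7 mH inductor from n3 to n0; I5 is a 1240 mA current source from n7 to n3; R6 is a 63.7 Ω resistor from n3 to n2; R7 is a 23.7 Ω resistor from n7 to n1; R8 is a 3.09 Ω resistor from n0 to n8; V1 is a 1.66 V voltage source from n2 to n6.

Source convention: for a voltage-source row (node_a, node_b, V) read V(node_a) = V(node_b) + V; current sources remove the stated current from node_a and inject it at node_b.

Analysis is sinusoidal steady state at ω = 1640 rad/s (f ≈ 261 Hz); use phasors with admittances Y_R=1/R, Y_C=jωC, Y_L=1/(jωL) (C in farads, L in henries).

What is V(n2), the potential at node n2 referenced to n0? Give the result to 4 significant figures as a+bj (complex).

-62.21+0.8181j V

Element admittances at ω=1640 rad/s:
  I1: injects 0.00555 A into n0 (from n7)
  Y(R1) = 0.002874+0.000j S between n5,n3
  I2: injects 0.00202 A into n0 (from n6)
  Y(R2) = 0.001792+0.000j S between n5,n0
  Y(R3) = 0.007246+0.000j S between n7,n1
  Y(R4) = 0.007937+0.000j S between n6,n1
  Y(L1) = 0.000-2.209j S between n4,n1
  Y(L2) = 0.000-0.01013j S between n7,n4
  Y(L3) = 0.000-0.03080j S between n6,n4
  Y(R5) = 0.0007407+0.000j S between n8,n3
  I3: injects 0.0301 A into n3 (from n7)
  I4: injects 0.301 A into n1 (from n0)
  Y(L4) = 0.000-0.3587j S between n3,n0
  I5: injects 1.24 A into n3 (from n7)
  Y(R6) = 0.01570+0.000j S between n3,n2
  Y(R7) = 0.04219+0.000j S between n7,n1
  Y(R8) = 0.3236+0.000j S between n0,n8
  V1: constraint V(n2)−V(n6) = 1.66
Assemble and solve the 9×9 MNA system:
  V(n1)=-71.61-29.23j  V(n2)=-62.21+0.8181j  V(n3)=0.004203+0.8181j  V(n4)=-71.61-28.84j  V(n5)=0.002589+0.5038j  V(n6)=-63.87+0.8181j  V(n7)=-96.29-34.28j  V(n8)=9.598e-06+0.001868j
  i(V1)=0.9767+0.000j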